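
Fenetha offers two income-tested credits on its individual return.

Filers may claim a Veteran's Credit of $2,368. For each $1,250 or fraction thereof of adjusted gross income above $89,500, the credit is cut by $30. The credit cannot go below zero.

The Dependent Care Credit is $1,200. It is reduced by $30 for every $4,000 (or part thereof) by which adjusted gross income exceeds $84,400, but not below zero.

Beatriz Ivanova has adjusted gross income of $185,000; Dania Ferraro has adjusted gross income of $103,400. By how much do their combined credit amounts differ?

$2,580

Beatriz ($185,000): Veteran's Credit: income exceeds $89,500 by $95,500, which is 77 full-or-partial $1,250 increments; reduction = 77 × $30 = $2,310, leaving $58. Dependent Care Credit: income exceeds $84,400 by $100,600, which is 26 full-or-partial $4,000 increments; reduction = 26 × $30 = $780, leaving $420. total $58 + $420 = $478
Dania ($103,400): Veteran's Credit: income exceeds $89,500 by $13,900, which is 12 full-or-partial $1,250 increments; reduction = 12 × $30 = $360, leaving $2,008. Dependent Care Credit: income exceeds $84,400 by $19,000, which is 5 full-or-partial $4,000 increments; reduction = 5 × $30 = $150, leaving $1,050. total $2,008 + $1,050 = $3,058
Difference: |$478 − $3,058| = $2,580.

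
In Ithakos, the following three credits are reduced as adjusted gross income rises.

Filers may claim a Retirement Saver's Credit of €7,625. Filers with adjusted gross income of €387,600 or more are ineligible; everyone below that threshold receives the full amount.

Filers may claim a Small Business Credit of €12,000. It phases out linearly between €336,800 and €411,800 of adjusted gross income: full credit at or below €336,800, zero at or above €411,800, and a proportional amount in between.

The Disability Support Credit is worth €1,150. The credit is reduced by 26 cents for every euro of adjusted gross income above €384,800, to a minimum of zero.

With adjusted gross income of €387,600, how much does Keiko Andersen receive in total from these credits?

Retirement Saver's Credit: €387,600 meets or exceeds the €387,600 cutoff, so the credit is €0.
Small Business Credit: €387,600 is €50,800 into a €75,000 phase-out range, leaving 24,200/75,000 of the credit: €12,000 × 24,200/75,000 = €3,872.
Disability Support Credit: 26% of the €2,800 excess over €384,800 is €728; credit = €1,150 − €728 = €422.
Total: €0 + €3,872 + €422 = €4,294.

€4,294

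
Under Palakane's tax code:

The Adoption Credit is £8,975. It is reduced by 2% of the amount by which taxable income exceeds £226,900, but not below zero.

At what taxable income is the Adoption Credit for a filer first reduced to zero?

The credit falls by 2% of each pound above £226,900, so it reaches zero when the excess is £8,975 / 2% = £448,750: income = £226,900 + £448,750 = £675,650.

£675,650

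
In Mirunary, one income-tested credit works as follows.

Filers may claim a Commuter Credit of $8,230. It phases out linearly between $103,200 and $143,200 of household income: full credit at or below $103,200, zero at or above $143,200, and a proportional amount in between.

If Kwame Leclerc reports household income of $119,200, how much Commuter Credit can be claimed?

$4,938

Commuter Credit: $119,200 is $16,000 into a $40,000 phase-out range, leaving 24,000/40,000 of the credit: $8,230 × 24,000/40,000 = $4,938.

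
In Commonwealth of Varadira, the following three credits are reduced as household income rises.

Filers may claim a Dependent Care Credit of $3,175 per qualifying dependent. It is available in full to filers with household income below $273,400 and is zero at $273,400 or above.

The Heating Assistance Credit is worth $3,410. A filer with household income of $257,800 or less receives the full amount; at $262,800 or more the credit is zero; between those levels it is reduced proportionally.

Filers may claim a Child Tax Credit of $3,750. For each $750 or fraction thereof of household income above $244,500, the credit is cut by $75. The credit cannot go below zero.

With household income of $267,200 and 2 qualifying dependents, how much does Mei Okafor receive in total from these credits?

Dependent Care Credit: base = 2 × $3,175 = $6,350. $267,200 is below the $273,400 cutoff, so the full $6,350 applies.
Heating Assistance Credit: $267,200 is at or above $262,800, so the credit is $0.
Child Tax Credit: income exceeds $244,500 by $22,700, which is 31 full-or-partial $750 increments; reduction = 31 × $75 = $2,325, leaving $1,425.
Total: $6,350 + $0 + $1,425 = $7,775.

$7,775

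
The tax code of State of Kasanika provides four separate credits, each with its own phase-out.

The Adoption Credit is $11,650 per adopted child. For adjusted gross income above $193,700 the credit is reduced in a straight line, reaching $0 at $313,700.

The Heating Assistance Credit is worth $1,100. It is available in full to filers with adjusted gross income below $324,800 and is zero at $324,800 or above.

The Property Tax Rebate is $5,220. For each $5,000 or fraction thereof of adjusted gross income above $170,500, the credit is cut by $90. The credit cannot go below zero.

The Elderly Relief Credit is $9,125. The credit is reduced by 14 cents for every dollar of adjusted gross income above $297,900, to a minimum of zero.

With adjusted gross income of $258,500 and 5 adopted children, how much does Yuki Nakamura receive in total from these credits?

Adoption Credit: base = 5 × $11,650 = $58,250. $258,500 is $64,800 into a $120,000 phase-out range, leaving 55,200/120,000 of the credit: $58,250 × 55,200/120,000 = $26,795.
Heating Assistance Credit: $258,500 is below the $324,800 cutoff, so the full $1,100 applies.
Property Tax Rebate: income exceeds $170,500 by $88,000, which is 18 full-or-partial $5,000 increments; reduction = 18 × $90 = $1,620, leaving $3,600.
Elderly Relief Credit: $258,500 is at or below the $297,900 threshold, so the full $9,125 applies.
Total: $26,795 + $1,100 + $3,600 + $9,125 = $40,620.

$40,620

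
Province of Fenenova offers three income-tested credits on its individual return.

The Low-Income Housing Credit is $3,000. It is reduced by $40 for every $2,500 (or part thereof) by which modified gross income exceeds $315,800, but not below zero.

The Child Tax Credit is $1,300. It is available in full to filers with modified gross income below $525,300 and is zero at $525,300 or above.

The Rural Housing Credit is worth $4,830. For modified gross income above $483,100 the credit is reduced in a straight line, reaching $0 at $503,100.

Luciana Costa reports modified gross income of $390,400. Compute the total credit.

$7,930

Low-Income Housing Credit: income exceeds $315,800 by $74,600, which is 30 full-or-partial $2,500 increments; reduction = 30 × $40 = $1,200, leaving $1,800.
Child Tax Credit: $390,400 is below the $525,300 cutoff, so the full $1,300 applies.
Rural Housing Credit: $390,400 is at or below the $483,100 threshold, so the full $4,830 applies.
Total: $1,800 + $1,300 + $4,830 = $7,930.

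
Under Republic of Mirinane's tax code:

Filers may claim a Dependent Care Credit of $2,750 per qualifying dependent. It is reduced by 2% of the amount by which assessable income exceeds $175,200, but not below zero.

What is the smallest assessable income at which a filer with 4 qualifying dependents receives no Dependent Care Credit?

$725,200

Full credit = 4 × $2,750 = $11,000.
The credit falls by 2% of each dollar above $175,200, so it reaches zero when the excess is $11,000 / 2% = $550,000: income = $175,200 + $550,000 = $725,200.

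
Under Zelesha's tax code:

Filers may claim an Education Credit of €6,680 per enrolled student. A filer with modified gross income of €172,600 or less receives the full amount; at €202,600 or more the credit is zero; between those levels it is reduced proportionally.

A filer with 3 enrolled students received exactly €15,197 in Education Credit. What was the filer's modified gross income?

Full credit = 3 × €6,680 = €20,040.
€15,197 is 15,197/20,040 of the full €20,040, so 4,843/20,040 of the €30,000 range has been used: income = €172,600 + €30,000 × 4,843/20,040 = €179,850.

€179,850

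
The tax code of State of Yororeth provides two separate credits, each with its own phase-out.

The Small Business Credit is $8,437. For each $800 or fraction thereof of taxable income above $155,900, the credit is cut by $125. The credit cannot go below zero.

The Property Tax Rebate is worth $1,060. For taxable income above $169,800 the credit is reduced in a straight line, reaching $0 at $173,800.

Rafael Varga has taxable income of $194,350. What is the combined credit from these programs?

Small Business Credit: income exceeds $155,900 by $38,450, which is 49 full-or-partial $800 increments; reduction = 49 × $125 = $6,125, leaving $2,312.
Property Tax Rebate: $194,350 is at or above $173,800, so the credit is $0.
Total: $2,312 + $0 = $2,312.

$2,312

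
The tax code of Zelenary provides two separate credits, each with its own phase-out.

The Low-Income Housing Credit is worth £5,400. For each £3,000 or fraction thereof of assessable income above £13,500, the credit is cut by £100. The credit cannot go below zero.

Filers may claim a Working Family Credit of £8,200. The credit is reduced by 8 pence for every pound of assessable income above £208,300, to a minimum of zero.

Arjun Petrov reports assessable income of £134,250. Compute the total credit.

Low-Income Housing Credit: income exceeds £13,500 by £120,750, which is 41 full-or-partial £3,000 increments; reduction = 41 × £100 = £4,100, leaving £1,300.
Working Family Credit: £134,250 is at or below the £208,300 threshold, so the full £8,200 applies.
Total: £1,300 + £8,200 = £9,500.

£9,500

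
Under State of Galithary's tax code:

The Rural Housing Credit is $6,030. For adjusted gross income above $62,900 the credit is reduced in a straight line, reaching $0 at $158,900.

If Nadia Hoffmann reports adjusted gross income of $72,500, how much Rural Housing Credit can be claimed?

$5,427

Rural Housing Credit: $72,500 is $9,600 into a $96,000 phase-out range, leaving 86,400/96,000 of the credit: $6,030 × 86,400/96,000 = $5,427.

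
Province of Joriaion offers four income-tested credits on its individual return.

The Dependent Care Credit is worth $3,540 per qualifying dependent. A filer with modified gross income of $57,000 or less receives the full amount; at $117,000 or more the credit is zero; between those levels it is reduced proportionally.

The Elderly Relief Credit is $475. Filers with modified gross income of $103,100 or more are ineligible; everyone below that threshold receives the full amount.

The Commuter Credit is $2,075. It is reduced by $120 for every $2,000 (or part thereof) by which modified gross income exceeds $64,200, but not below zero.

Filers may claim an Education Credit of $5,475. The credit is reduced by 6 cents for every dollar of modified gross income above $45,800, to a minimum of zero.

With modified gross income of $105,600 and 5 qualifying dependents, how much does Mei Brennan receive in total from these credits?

$5,250

Dependent Care Credit: base = 5 × $3,540 = $17,700. $105,600 is $48,600 into a $60,000 phase-out range, leaving 11,400/60,000 of the credit: $17,700 × 11,400/60,000 = $3,363.
Elderly Relief Credit: $105,600 meets or exceeds the $103,100 cutoff, so the credit is $0.
Commuter Credit: income exceeds $64,200 by $41,400 → 21 increments × $120 = $2,520 ≥ base, so the credit is $0.
Education Credit: 6% of the $59,800 excess over $45,800 is $3,588; credit = $5,475 − $3,588 = $1,887.
Total: $3,363 + $0 + $0 + $1,887 = $5,250.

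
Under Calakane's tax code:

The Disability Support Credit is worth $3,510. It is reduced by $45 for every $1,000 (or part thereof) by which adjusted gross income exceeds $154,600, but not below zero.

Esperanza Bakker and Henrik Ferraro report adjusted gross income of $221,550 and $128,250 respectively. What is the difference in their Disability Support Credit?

Esperanza ($221,550): Disability Support Credit: income exceeds $154,600 by $66,950, which is 67 full-or-partial $1,000 increments; reduction = 67 × $45 = $3,015, leaving $495.
Henrik ($128,250): Disability Support Credit: $128,250 is at or below the $154,600 threshold, so the full $3,510 applies.
Difference: |$495 − $3,510| = $3,015.

$3,015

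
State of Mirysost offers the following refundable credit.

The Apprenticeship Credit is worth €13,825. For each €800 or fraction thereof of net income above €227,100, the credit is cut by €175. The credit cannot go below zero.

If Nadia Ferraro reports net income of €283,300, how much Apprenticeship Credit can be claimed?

Apprenticeship Credit: income exceeds €227,100 by €56,200, which is 71 full-or-partial €800 increments; reduction = 71 × €175 = €12,425, leaving €1,400.

€1,400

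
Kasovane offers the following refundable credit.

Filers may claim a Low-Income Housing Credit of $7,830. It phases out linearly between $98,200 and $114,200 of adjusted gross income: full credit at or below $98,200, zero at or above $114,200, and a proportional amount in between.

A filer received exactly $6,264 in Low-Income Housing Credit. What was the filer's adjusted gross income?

$101,400

$6,264 is 6,264/7,830 of the full $7,830, so 1,566/7,830 of the $16,000 range has been used: income = $98,200 + $16,000 × 1,566/7,830 = $101,400.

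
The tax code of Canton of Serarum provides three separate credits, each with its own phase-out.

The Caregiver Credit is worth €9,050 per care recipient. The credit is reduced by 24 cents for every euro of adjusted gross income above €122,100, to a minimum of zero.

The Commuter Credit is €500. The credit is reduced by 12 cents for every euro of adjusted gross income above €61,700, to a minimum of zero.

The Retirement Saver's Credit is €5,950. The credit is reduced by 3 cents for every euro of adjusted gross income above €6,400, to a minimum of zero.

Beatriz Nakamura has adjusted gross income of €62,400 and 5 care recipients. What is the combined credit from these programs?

€49,936

Caregiver Credit: base = 5 × €9,050 = €45,250. €62,400 is at or below the €122,100 threshold, so the full €45,250 applies.
Commuter Credit: 12% of the €700 excess over €61,700 is €84; credit = €500 − €84 = €416.
Retirement Saver's Credit: 3% of the €56,000 excess over €6,400 is €1,680; credit = €5,950 − €1,680 = €4,270.
Total: €45,250 + €416 + €4,270 = €49,936.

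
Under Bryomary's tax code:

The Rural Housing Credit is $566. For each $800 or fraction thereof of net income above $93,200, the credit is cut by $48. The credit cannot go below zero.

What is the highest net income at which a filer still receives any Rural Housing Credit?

After 11 increments the reduction is 11 × $48 = $528, leaving $38; one more increment wipes it out. Increment 11 ends at excess 11 × $800 = $8,800, so the highest qualifying income is $93,200 + $8,800 = $102,000.

$102,000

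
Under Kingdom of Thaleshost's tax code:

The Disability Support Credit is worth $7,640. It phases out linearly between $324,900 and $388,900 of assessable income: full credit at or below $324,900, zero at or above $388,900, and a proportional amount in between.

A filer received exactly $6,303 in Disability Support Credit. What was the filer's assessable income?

$336,100

$6,303 is 6,303/7,640 of the full $7,640, so 1,337/7,640 of the $64,000 range has been used: income = $324,900 + $64,000 × 1,337/7,640 = $336,100.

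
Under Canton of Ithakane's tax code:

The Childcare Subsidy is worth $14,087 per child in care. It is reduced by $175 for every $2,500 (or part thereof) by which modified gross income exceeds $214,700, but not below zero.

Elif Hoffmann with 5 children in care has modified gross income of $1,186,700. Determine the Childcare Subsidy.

$2,360

Childcare Subsidy: base = 5 × $14,087 = $70,435. income exceeds $214,700 by $972,000, which is 389 full-or-partial $2,500 increments; reduction = 389 × $175 = $68,075, leaving $2,360.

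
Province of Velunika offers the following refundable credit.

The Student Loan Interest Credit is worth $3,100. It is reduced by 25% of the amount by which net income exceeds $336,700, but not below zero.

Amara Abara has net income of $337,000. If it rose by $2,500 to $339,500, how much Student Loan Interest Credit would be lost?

At $337,000 — 25% of the $300 excess over $336,700 is $75; credit = $3,100 − $75 = $3,025.
At $339,500 — 25% of the $2,800 excess over $336,700 is $700; credit = $3,100 − $700 = $2,400.
Lost: $3,025 − $2,400 = $625.

$625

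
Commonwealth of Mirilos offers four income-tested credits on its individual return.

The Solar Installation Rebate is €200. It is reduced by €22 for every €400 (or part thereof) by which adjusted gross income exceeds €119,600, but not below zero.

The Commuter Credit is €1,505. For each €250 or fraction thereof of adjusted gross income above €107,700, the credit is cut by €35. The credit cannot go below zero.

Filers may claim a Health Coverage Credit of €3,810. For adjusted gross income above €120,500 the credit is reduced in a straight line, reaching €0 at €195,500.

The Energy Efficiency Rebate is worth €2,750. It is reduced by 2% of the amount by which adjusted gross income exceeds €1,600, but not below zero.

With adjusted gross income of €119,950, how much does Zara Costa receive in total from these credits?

Solar Installation Rebate: income exceeds €119,600 by €350, which is 1 full-or-partial €400 increment; reduction = 1 × €22 = €22, leaving €178.
Commuter Credit: income exceeds €107,700 by €12,250 → 49 increments × €35 = €1,715 ≥ base, so the credit is €0.
Health Coverage Credit: €119,950 is at or below the €120,500 threshold, so the full €3,810 applies.
Energy Efficiency Rebate: 2% of the €118,350 excess over €1,600 is €2,367; credit = €2,750 − €2,367 = €383.
Total: €178 + €0 + €3,810 + €383 = €4,371.

€4,371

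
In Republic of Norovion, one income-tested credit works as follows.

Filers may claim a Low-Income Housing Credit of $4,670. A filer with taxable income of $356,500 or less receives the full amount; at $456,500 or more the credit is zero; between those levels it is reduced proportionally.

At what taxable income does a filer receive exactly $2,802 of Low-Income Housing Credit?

$2,802 is 2,802/4,670 of the full $4,670, so 1,868/4,670 of the $100,000 range has been used: income = $356,500 + $100,000 × 1,868/4,670 = $396,500.

$396,500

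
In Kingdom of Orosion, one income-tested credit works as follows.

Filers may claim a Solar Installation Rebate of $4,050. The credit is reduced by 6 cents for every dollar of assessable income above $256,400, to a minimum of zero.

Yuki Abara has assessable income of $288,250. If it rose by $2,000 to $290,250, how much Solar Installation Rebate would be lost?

At $288,250 — 6% of the $31,850 excess over $256,400 is $1,911; credit = $4,050 − $1,911 = $2,139.
At $290,250 — 6% of the $33,850 excess over $256,400 is $2,031; credit = $4,050 − $2,031 = $2,019.
Lost: $2,139 − $2,019 = $120.

$120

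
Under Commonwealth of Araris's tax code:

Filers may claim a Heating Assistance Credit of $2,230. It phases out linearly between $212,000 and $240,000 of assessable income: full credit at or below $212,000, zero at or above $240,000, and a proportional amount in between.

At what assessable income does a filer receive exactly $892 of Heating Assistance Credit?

$892 is 892/2,230 of the full $2,230, so 1,338/2,230 of the $28,000 range has been used: income = $212,000 + $28,000 × 1,338/2,230 = $228,800.

$228,800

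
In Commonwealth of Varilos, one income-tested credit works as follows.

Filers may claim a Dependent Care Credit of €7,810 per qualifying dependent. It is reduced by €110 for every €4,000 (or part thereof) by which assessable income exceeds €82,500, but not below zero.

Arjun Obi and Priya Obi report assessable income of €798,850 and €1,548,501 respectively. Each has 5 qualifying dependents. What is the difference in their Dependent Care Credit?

€19,250

Arjun (€798,850): Dependent Care Credit: base = 5 × €7,810 = €39,050. income exceeds €82,500 by €716,350, which is 180 full-or-partial €4,000 increments; reduction = 180 × €110 = €19,800, leaving €19,250.
Priya (€1,548,501): Dependent Care Credit: base = 5 × €7,810 = €39,050. income exceeds €82,500 by €1,466,001 → 367 increments × €110 = €40,370 ≥ base, so the credit is €0.
Difference: |€19,250 − €0| = €19,250.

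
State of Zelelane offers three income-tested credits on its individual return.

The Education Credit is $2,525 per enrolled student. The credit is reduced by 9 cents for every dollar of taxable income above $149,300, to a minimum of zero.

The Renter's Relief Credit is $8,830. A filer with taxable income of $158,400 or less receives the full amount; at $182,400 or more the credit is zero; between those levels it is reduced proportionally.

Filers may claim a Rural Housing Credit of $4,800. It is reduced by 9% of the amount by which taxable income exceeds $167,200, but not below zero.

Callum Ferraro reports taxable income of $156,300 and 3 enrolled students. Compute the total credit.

$20,575

Education Credit: base = 3 × $2,525 = $7,575. 9% of the $7,000 excess over $149,300 is $630; credit = $7,575 − $630 = $6,945.
Renter's Relief Credit: $156,300 is at or below the $158,400 threshold, so the full $8,830 applies.
Rural Housing Credit: $156,300 is at or below the $167,200 threshold, so the full $4,800 applies.
Total: $6,945 + $8,830 + $4,800 = $20,575.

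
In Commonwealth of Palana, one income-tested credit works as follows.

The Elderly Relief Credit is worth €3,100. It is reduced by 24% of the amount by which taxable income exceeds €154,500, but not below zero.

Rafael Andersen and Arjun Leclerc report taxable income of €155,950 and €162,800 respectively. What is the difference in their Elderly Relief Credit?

Rafael (€155,950): Elderly Relief Credit: 24% of the €1,450 excess over €154,500 is €348; credit = €3,100 − €348 = €2,752.
Arjun (€162,800): Elderly Relief Credit: 24% of the €8,300 excess over €154,500 is €1,992; credit = €3,100 − €1,992 = €1,108.
Difference: |€2,752 − €1,108| = €1,644.

€1,644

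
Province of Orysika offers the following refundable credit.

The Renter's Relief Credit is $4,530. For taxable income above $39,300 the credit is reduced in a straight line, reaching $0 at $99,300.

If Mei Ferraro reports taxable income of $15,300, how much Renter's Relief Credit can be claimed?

$4,530

Renter's Relief Credit: $15,300 is at or below the $39,300 threshold, so the full $4,530 applies.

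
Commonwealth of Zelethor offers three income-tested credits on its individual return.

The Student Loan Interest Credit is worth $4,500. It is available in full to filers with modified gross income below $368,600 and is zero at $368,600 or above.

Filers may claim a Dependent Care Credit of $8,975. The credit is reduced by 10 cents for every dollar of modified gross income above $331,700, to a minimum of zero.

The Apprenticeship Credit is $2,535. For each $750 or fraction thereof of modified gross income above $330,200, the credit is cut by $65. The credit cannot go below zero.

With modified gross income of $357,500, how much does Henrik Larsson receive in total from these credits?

$11,025

Student Loan Interest Credit: $357,500 is below the $368,600 cutoff, so the full $4,500 applies.
Dependent Care Credit: 10% of the $25,800 excess over $331,700 is $2,580; credit = $8,975 − $2,580 = $6,395.
Apprenticeship Credit: income exceeds $330,200 by $27,300, which is 37 full-or-partial $750 increments; reduction = 37 × $65 = $2,405, leaving $130.
Total: $4,500 + $6,395 + $130 = $11,025.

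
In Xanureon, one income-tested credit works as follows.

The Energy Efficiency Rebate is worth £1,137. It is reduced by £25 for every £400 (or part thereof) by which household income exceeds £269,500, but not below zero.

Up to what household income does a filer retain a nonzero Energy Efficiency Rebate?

After 45 increments the reduction is 45 × £25 = £1,125, leaving £12; one more increment wipes it out. Increment 45 ends at excess 45 × £400 = £18,000, so the highest qualifying income is £269,500 + £18,000 = £287,500.

£287,500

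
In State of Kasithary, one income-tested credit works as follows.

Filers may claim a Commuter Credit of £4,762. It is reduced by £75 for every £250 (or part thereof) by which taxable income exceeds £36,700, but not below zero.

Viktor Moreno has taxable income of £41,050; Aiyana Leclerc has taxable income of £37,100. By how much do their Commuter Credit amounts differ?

£1,200

Viktor (£41,050): Commuter Credit: income exceeds £36,700 by £4,350, which is 18 full-or-partial £250 increments; reduction = 18 × £75 = £1,350, leaving £3,412.
Aiyana (£37,100): Commuter Credit: income exceeds £36,700 by £400, which is 2 full-or-partial £250 increments; reduction = 2 × £75 = £150, leaving £4,612.
Difference: |£3,412 − £4,612| = £1,200.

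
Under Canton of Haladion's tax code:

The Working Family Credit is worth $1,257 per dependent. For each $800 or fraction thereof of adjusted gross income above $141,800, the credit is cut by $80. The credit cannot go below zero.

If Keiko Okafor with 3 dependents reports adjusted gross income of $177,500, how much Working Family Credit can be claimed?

$171

Working Family Credit: base = 3 × $1,257 = $3,771. income exceeds $141,800 by $35,700, which is 45 full-or-partial $800 increments; reduction = 45 × $80 = $3,600, leaving $171.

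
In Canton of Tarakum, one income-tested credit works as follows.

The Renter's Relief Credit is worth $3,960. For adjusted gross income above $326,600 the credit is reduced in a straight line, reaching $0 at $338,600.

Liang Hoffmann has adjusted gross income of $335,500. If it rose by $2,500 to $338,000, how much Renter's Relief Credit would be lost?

$825

At $335,500 — $335,500 is $8,900 into a $12,000 phase-out range, leaving 3,100/12,000 of the credit: $3,960 × 3,100/12,000 = $1,023.
At $338,000 — $338,000 is $11,400 into a $12,000 phase-out range, leaving 600/12,000 of the credit: $3,960 × 600/12,000 = $198.
Lost: $1,023 − $198 = $825.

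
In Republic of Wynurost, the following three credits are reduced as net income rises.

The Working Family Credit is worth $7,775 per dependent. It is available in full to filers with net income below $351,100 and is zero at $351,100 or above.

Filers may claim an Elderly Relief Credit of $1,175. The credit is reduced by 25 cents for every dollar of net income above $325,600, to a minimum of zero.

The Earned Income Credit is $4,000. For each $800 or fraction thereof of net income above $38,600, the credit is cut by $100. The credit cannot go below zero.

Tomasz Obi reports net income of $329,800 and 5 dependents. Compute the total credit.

Working Family Credit: base = 5 × $7,775 = $38,875. $329,800 is below the $351,100 cutoff, so the full $38,875 applies.
Elderly Relief Credit: 25% of the $4,200 excess over $325,600 is $1,050; credit = $1,175 − $1,050 = $125.
Earned Income Credit: income exceeds $38,600 by $291,200 → 364 increments × $100 = $36,400 ≥ base, so the credit is $0.
Total: $38,875 + $125 + $0 = $39,000.

$39,000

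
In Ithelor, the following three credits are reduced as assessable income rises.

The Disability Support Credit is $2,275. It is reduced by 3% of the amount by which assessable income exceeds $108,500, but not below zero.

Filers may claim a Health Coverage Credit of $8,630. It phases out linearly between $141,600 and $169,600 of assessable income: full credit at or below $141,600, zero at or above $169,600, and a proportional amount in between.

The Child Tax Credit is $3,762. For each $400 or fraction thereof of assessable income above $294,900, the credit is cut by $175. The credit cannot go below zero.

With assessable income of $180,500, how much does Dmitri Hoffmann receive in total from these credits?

$3,877

Disability Support Credit: 3% of the $72,000 excess over $108,500 is $2,160; credit = $2,275 − $2,160 = $115.
Health Coverage Credit: $180,500 is at or above $169,600, so the credit is $0.
Child Tax Credit: $180,500 is at or below the $294,900 threshold, so the full $3,762 applies.
Total: $115 + $0 + $3,762 = $3,877.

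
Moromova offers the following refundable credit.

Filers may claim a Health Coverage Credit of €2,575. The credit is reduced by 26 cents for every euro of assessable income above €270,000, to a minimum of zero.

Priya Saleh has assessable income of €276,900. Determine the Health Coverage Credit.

Health Coverage Credit: 26% of the €6,900 excess over €270,000 is €1,794; credit = €2,575 − €1,794 = €781.

€781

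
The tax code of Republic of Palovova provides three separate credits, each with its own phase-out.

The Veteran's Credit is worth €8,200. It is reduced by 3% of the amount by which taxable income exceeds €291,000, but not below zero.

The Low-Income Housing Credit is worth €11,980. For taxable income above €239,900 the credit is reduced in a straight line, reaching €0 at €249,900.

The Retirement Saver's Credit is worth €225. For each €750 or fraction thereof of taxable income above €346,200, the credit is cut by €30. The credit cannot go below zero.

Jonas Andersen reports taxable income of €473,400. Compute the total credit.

Veteran's Credit: 3% of the €182,400 excess over €291,000 is €5,472; credit = €8,200 − €5,472 = €2,728.
Low-Income Housing Credit: €473,400 is at or above €249,900, so the credit is €0.
Retirement Saver's Credit: income exceeds €346,200 by €127,200 → 170 increments × €30 = €5,100 ≥ base, so the credit is €0.
Total: €2,728 + €0 + €0 = €2,728.

€2,728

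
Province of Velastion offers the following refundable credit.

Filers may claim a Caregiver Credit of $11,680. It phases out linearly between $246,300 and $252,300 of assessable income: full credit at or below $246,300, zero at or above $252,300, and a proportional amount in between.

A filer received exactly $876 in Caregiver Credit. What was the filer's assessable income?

$251,850

$876 is 876/11,680 of the full $11,680, so 10,804/11,680 of the $6,000 range has been used: income = $246,300 + $6,000 × 10,804/11,680 = $251,850.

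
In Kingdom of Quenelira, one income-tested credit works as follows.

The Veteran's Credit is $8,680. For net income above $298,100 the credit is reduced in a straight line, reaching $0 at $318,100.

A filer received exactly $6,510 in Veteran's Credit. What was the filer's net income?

$6,510 is 6,510/8,680 of the full $8,680, so 2,170/8,680 of the $20,000 range has been used: income = $298,100 + $20,000 × 2,170/8,680 = $303,100.

$303,100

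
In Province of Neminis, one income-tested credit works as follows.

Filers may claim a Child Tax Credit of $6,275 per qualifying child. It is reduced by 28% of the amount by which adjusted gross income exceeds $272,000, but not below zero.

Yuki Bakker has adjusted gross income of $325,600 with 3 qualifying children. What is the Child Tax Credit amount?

Child Tax Credit: base = 3 × $6,275 = $18,825. 28% of the $53,600 excess over $272,000 is $15,008; credit = $18,825 − $15,008 = $3,817.

$3,817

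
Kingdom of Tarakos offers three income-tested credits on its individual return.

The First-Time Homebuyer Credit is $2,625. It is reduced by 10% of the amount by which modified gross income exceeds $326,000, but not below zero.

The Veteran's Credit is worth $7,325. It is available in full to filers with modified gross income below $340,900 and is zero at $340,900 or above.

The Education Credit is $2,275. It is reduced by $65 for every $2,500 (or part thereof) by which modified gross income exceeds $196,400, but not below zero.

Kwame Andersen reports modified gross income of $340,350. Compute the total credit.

$8,515

First-Time Homebuyer Credit: 10% of the $14,350 excess over $326,000 is $1,435; credit = $2,625 − $1,435 = $1,190.
Veteran's Credit: $340,350 is below the $340,900 cutoff, so the full $7,325 applies.
Education Credit: income exceeds $196,400 by $143,950 → 58 increments × $65 = $3,770 ≥ base, so the credit is $0.
Total: $1,190 + $7,325 + $0 = $8,515.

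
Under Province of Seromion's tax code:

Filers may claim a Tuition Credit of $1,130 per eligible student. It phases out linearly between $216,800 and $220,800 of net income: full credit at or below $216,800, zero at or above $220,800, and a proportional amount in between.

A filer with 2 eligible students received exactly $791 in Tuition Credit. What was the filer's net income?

Full credit = 2 × $1,130 = $2,260.
$791 is 791/2,260 of the full $2,260, so 1,469/2,260 of the $4,000 range has been used: income = $216,800 + $4,000 × 1,469/2,260 = $219,400.

$219,400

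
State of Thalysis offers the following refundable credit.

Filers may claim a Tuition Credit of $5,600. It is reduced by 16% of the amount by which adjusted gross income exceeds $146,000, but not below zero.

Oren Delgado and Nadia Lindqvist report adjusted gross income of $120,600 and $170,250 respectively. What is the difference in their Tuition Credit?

Oren ($120,600): Tuition Credit: $120,600 is at or below the $146,000 threshold, so the full $5,600 applies.
Nadia ($170,250): Tuition Credit: 16% of the $24,250 excess over $146,000 is $3,880; credit = $5,600 − $3,880 = $1,720.
Difference: |$5,600 − $1,720| = $3,880.

$3,880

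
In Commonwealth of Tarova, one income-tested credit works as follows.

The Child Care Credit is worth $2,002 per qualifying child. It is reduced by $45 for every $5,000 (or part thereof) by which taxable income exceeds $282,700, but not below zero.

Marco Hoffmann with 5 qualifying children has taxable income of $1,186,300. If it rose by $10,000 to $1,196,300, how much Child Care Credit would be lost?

At $1,186,300 — base = 5 × $2,002 = $10,010. income exceeds $282,700 by $903,600, which is 181 full-or-partial $5,000 increments; reduction = 181 × $45 = $8,145, leaving $1,865.
At $1,196,300 — base = 5 × $2,002 = $10,010. income exceeds $282,700 by $913,600, which is 183 full-or-partial $5,000 increments; reduction = 183 × $45 = $8,235, leaving $1,775.
Lost: $1,865 − $1,775 = $90.

$90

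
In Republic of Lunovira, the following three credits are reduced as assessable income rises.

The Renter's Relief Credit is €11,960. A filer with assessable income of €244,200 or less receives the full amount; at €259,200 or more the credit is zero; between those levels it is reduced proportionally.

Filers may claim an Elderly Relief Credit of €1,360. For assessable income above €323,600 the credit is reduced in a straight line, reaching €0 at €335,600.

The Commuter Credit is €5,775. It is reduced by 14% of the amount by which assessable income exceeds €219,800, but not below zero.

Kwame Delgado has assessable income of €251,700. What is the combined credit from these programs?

€8,649

Renter's Relief Credit: €251,700 is €7,500 into a €15,000 phase-out range, leaving 7,500/15,000 of the credit: €11,960 × 7,500/15,000 = €5,980.
Elderly Relief Credit: €251,700 is at or below the €323,600 threshold, so the full €1,360 applies.
Commuter Credit: 14% of the €31,900 excess over €219,800 is €4,466; credit = €5,775 − €4,466 = €1,309.
Total: €5,980 + €1,360 + €1,309 = €8,649.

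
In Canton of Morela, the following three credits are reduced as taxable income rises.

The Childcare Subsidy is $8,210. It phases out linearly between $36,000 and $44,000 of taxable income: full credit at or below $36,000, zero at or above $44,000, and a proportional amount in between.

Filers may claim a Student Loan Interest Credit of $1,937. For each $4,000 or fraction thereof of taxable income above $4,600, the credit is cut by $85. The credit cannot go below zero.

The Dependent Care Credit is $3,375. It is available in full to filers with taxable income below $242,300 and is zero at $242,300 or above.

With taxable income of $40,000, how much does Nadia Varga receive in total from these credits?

Childcare Subsidy: $40,000 is $4,000 into a $8,000 phase-out range, leaving 4,000/8,000 of the credit: $8,210 × 4,000/8,000 = $4,105.
Student Loan Interest Credit: income exceeds $4,600 by $35,400, which is 9 full-or-partial $4,000 increments; reduction = 9 × $85 = $765, leaving $1,172.
Dependent Care Credit: $40,000 is below the $242,300 cutoff, so the full $3,375 applies.
Total: $4,105 + $1,172 + $3,375 = $8,652.

$8,652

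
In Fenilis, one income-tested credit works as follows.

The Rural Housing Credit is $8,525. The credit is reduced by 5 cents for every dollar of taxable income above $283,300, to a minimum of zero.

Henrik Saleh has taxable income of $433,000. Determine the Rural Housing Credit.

Rural Housing Credit: 5% of the $149,700 excess over $283,300 is $7,485; credit = $8,525 − $7,485 = $1,040.

$1,040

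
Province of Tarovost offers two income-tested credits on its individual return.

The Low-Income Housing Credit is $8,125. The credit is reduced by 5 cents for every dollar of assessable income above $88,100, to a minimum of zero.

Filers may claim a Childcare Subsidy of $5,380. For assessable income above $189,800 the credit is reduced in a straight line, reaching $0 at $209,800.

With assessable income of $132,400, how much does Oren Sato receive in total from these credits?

$11,290

Low-Income Housing Credit: 5% of the $44,300 excess over $88,100 is $2,215; credit = $8,125 − $2,215 = $5,910.
Childcare Subsidy: $132,400 is at or below the $189,800 threshold, so the full $5,380 applies.
Total: $5,910 + $5,380 = $11,290.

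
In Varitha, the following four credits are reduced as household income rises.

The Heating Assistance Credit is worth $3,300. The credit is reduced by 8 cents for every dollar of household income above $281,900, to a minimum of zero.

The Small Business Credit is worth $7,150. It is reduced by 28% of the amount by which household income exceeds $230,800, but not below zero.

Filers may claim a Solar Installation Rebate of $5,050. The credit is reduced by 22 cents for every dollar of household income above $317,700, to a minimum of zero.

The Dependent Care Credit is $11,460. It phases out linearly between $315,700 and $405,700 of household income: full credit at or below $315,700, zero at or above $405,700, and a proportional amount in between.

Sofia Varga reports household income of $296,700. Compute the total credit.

$18,626

Heating Assistance Credit: 8% of the $14,800 excess over $281,900 is $1,184; credit = $3,300 − $1,184 = $2,116.
Small Business Credit: 28% of the $65,900 excess over $230,800 is $18,452 ≥ base, so the credit is $0.
Solar Installation Rebate: $296,700 is at or below the $317,700 threshold, so the full $5,050 applies.
Dependent Care Credit: $296,700 is at or below the $315,700 threshold, so the full $11,460 applies.
Total: $2,116 + $0 + $5,050 + $11,460 = $18,626.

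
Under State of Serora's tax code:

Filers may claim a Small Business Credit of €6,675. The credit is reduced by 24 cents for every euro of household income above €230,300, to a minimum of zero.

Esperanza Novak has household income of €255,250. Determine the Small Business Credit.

Small Business Credit: 24% of the €24,950 excess over €230,300 is €5,988; credit = €6,675 − €5,988 = €687.

€687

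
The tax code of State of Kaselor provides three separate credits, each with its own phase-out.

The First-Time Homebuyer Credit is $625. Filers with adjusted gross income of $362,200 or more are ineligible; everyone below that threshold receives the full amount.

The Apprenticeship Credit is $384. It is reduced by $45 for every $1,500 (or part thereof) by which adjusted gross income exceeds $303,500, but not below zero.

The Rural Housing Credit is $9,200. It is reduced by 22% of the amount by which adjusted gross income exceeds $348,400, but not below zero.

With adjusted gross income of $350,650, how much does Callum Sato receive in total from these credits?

$9,330

First-Time Homebuyer Credit: $350,650 is below the $362,200 cutoff, so the full $625 applies.
Apprenticeship Credit: income exceeds $303,500 by $47,150 → 32 increments × $45 = $1,440 ≥ base, so the credit is $0.
Rural Housing Credit: 22% of the $2,250 excess over $348,400 is $495; credit = $9,200 − $495 = $8,705.
Total: $625 + $0 + $8,705 = $9,330.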